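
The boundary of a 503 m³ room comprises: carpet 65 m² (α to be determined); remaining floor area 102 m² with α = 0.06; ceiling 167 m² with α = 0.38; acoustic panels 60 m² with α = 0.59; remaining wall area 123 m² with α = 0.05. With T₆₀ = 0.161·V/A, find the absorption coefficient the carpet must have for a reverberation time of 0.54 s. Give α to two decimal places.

0.60

Required total absorption A = 0.161·503/0.54 = 149.97 m².
Absorption from the other surfaces = 102·0.06 + 167·0.38 + 60·0.59 + 123·0.05 = 111.13 m², so the carpet must supply 38.84 m² over 65 m².
α = 38.84/65 = 0.598.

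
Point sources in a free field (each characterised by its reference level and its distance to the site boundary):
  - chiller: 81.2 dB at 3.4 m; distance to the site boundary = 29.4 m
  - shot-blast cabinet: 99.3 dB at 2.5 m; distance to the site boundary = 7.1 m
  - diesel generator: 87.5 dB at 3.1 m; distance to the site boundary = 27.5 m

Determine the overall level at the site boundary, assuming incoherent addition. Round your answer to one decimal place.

90.3 dB

Propagate each source to the receiver with L = L_ref − 20·log₁₀(r/r_ref), then add intensities.
chiller: 81.2 − 20·log₁₀(29.4/3.4) = 81.2 − 18.74 = 62.46 dB.
shot-blast cabinet: 99.3 − 20·log₁₀(7.1/2.5) = 99.3 − 9.07 = 90.23 dB.
diesel generator: 87.5 − 20·log₁₀(27.5/3.1) = 87.5 − 18.96 = 68.54 dB.
Σ 10^(L/10) = 1.064e+09 → L_total = 10·log₁₀(1.064e+09) = 90.27 dB.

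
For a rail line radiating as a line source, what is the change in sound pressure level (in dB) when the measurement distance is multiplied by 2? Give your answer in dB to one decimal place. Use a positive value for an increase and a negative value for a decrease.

-3.0 dB

Line-source spreading: ΔL = −10·log₁₀(r₂/r₁).
ΔL = −10·log₁₀(2) = -3.01 dB.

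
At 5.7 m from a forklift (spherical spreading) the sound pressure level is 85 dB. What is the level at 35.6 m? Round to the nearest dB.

69 dB

Spherical spreading from a point source gives a 20·log₁₀(r₂/r₁) drop.
L₂ = 85 − 20·log₁₀(35.6/5.7) = 85 − 15.912 = 69.09 dB.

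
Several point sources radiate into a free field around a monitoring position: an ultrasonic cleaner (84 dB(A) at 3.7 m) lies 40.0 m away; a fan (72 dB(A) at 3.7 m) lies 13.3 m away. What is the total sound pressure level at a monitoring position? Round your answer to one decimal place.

65.3 dB(A)

First find each source's level at the receiver (point-source: −20·log₁₀(r/r_ref)), then combine on an intensity basis.
ultrasonic cleaner: 84 − 20·log₁₀(40.0/3.7) = 84 − 20.68 = 63.32 dB(A).
fan: 72 − 20·log₁₀(13.3/3.7) = 72 − 11.11 = 60.89 dB(A).
Σ 10^(L/10) = 3.376e+06 → L_total = 10·log₁₀(3.376e+06) = 65.28 dB(A).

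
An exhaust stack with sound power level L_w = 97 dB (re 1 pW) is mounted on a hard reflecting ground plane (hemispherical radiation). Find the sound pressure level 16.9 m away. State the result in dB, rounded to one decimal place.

Free-field hemispherical radiation: L_p = L_w − 10·log₁₀(2π·r²), r = 16.9 m.
2π·r² = 1795 m², 10·log₁₀ of that is 32.540 dB.
L_p = 97 − 32.540 = 64.46 dB.

64.5 dB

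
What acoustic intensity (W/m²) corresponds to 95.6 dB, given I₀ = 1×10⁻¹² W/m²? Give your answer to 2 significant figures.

L = 10·log₁₀(I/I₀) ⇒ I = I₀·10^(L/10) = 10⁻¹² × 10^9.56.

0.0036 W/m²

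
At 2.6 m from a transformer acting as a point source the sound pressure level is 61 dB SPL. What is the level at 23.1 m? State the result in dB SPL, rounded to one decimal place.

42.0 dB SPL

For a point source, L₂ = L₁ − 20·log₁₀(r₂/r₁).
L₂ = 61 − 20·log₁₀(23.1/2.6) = 61 − 18.973 = 42.03 dB SPL.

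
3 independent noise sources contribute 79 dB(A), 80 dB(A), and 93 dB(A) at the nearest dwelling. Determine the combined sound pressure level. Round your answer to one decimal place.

For uncorrelated sources the intensities add, so convert each level to linear form, sum, and take 10·log₁₀ of the total.
Σ 10^(L/10) = 10^(79/10) + 10^(80/10) + 10^(93/10) = 2.175e+09.
L_total = 10·log₁₀(2.175e+09) = 93.37 dB(A).

93.4 dB(A)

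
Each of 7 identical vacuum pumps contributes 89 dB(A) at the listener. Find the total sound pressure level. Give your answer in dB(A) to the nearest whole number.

97 dB(A)

L_total = L₁ + 10·log₁₀ N for N identical incoherent sources.
L_total = 89 + 10·log₁₀(7) = 89 + 8.451 = 97.45 dB(A).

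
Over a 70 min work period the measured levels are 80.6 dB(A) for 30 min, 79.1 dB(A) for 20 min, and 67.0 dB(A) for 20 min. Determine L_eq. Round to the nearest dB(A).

The energy average is taken in the linear domain: L_eq = 10·log₁₀[(Σ tᵢ·10^(Lᵢ/10))/T], T = 70 min.
Σ tᵢ·10^(Lᵢ/10) = 30·10^(80.6/10) + 20·10^(79.1/10) + 20·10^(67.0/10) = 5.170e+09.
L_eq = 10·log₁₀(5.170e+09/70) = 78.68 dB(A).

79 dB(A)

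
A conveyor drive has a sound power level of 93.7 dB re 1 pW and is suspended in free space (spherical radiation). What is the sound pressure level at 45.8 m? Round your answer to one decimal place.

L_p = L_w − 10·log₁₀(4π·r²) with r = 45.8 m.
4π·r² = 2.636e+04 m², 10·log₁₀ of that is 44.209 dB.
L_p = 93.7 − 44.209 = 49.49 dB.

49.5 dB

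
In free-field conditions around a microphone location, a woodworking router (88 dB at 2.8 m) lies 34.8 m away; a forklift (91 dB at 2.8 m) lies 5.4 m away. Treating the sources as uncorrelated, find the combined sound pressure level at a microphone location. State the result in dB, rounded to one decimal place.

Propagate each source to the receiver with L = L_ref − 20·log₁₀(r/r_ref), then add intensities.
woodworking router: 88 − 20·log₁₀(34.8/2.8) = 88 − 21.89 = 66.11 dB.
forklift: 91 − 20·log₁₀(5.4/2.8) = 91 − 5.70 = 85.30 dB.
Σ 10^(L/10) = 3.426e+08 → L_total = 10·log₁₀(3.426e+08) = 85.35 dB.

85.3 dB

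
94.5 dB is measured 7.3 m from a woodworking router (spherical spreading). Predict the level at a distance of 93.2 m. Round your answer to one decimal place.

For a point source, L₂ = L₁ − 20·log₁₀(r₂/r₁).
L₂ = 94.5 − 20·log₁₀(93.2/7.3) = 94.5 − 22.122 = 72.38 dB.

72.4 dB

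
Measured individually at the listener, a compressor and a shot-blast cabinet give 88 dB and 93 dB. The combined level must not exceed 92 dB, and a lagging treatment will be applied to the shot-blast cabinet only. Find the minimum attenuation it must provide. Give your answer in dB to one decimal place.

3.2 dB

Fixed contribution from the other source: Σ 10^(L/10) = 10^(88/10) = 6.310e+08 (88.00 dB).
The limit corresponds to 10^(92/10) = 1.585e+09; subtracting the fixed part leaves 9.539e+08 for the shot-blast cabinet, i.e. 89.80 dB.
So the shot-blast cabinet must be reduced from 93 to 89.80 dB: IL = 3.20 dB.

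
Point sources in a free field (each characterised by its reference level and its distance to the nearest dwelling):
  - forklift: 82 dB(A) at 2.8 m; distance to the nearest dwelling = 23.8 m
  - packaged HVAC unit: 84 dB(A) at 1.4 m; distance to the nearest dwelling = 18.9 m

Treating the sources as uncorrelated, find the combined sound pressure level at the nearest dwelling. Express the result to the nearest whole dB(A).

66 dB(A)

Apply inverse-square spreading to bring every level to the receiver, then sum 10^(L/10).
forklift: 82 − 20·log₁₀(23.8/2.8) = 82 − 18.59 = 63.41 dB(A).
packaged HVAC unit: 84 − 20·log₁₀(18.9/1.4) = 84 − 22.61 = 61.39 dB(A).
Σ 10^(L/10) = 3.572e+06 → L_total = 10·log₁₀(3.572e+06) = 65.53 dB(A).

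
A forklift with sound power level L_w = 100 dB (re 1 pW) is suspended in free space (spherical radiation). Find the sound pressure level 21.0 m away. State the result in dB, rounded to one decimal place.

62.6 dB

L_p = L_w − 10·log₁₀(4π·r²) with r = 21.0 m.
4π·r² = 5542 m², 10·log₁₀ of that is 37.436 dB.
L_p = 100 − 37.436 = 62.56 dB.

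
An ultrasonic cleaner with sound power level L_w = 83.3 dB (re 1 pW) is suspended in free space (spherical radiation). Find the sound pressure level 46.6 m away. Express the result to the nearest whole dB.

Free-field spherical radiation: L_p = L_w − 10·log₁₀(4π·r²), r = 46.6 m.
4π·r² = 2.729e+04 m², 10·log₁₀ of that is 44.360 dB.
L_p = 83.3 − 44.360 = 38.94 dB.

39 dB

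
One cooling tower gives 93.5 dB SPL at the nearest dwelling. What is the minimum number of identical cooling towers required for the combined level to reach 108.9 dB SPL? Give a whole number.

N identical sources give L₁ + 10·log₁₀ N, so require 10·log₁₀ N ≥ 108.9 − 93.5 = 15.4 dB.
N ≥ 10^(15.4/10) = 34.674, so N = 35.

35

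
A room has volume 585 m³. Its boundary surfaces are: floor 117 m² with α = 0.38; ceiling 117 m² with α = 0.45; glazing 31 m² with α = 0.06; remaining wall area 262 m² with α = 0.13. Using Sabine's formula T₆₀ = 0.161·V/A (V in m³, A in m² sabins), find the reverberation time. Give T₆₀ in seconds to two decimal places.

0.71 s

Total absorption A = 117·0.38 + 117·0.45 + 31·0.06 + 262·0.13 = 133.03 m² sabins.
T₆₀ = 0.161 × 585 / 133.03 = 0.708 s.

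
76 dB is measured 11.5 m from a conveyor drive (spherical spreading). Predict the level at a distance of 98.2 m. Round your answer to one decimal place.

Point-source attenuation: ΔL = 20·log₁₀(r₂/r₁) = 20·log₁₀(98.2/11.5) = 18.628 dB.
L₂ = 76 − 20·log₁₀(98.2/11.5) = 76 − 18.628 = 57.37 dB.

57.4 dB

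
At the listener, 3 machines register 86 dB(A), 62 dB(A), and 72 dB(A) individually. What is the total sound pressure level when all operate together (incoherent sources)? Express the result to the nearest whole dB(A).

86 dB(A)

For uncorrelated sources the intensities add, so convert each level to linear form, sum, and take 10·log₁₀ of the total.
Σ 10^(L/10) = 10^(86/10) + 10^(62/10) + 10^(72/10) = 4.155e+08.
L_total = 10·log₁₀(4.155e+08) = 86.19 dB(A).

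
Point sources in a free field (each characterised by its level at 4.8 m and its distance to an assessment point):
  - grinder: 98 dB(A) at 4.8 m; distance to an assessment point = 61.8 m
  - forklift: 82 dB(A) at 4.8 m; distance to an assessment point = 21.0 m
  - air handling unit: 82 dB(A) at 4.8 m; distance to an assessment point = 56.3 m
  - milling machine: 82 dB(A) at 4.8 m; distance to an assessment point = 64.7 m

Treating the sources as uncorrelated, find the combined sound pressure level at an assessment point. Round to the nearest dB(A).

77 dB(A)

Apply inverse-square spreading to bring every level to the receiver, then sum 10^(L/10).
grinder: 98 − 20·log₁₀(61.8/4.8) = 98 − 22.19 = 75.81 dB(A).
forklift: 82 − 20·log₁₀(21.0/4.8) = 82 − 12.82 = 69.18 dB(A).
air handling unit: 82 − 20·log₁₀(56.3/4.8) = 82 − 21.39 = 60.61 dB(A).
milling machine: 82 − 20·log₁₀(64.7/4.8) = 82 − 22.59 = 59.41 dB(A).
Σ 10^(L/10) = 4.837e+07 → L_total = 10·log₁₀(4.837e+07) = 76.85 dB(A).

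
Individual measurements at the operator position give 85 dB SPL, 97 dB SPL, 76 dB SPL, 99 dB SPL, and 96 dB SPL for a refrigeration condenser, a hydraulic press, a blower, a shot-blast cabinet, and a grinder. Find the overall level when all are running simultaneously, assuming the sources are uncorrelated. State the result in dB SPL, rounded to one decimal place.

For uncorrelated sources the intensities add, so convert each level to linear form, sum, and take 10·log₁₀ of the total.
Σ 10^(L/10) = 10^(85/10) + 10^(97/10) + 10^(76/10) + 10^(99/10) + 10^(96/10) = 1.729e+10.
L_total = 10·log₁₀(1.729e+10) = 102.38 dB SPL.

102.4 dB SPL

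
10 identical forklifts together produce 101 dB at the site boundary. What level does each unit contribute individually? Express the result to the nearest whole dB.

10 equal contributions raise the level by 10·log₁₀ 10 = 10.000 dB, so each unit alone gives 101 − 10.000.

91 dB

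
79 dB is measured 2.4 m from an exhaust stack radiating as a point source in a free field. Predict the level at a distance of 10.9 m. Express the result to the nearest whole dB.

For a point source, L₂ = L₁ − 20·log₁₀(r₂/r₁).
L₂ = 79 − 20·log₁₀(10.9/2.4) = 79 − 13.144 = 65.86 dB.

66 dB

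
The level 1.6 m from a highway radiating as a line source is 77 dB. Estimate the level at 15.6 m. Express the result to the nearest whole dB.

Line-source attenuation: ΔL = 10·log₁₀(r₂/r₁) = 10·log₁₀(15.6/1.6) = 9.890 dB.
L₂ = 77 − 10·log₁₀(15.6/1.6) = 77 − 9.890 = 67.11 dB.

67 dB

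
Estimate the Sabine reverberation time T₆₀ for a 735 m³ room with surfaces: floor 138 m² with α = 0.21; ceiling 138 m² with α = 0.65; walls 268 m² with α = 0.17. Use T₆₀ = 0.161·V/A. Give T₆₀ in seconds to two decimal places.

0.72 s

Total absorption A = 138·0.21 + 138·0.65 + 268·0.17 = 164.24 m² sabins.
T₆₀ = 0.161·V/A = 0.161·735/164.24 = 0.721 s.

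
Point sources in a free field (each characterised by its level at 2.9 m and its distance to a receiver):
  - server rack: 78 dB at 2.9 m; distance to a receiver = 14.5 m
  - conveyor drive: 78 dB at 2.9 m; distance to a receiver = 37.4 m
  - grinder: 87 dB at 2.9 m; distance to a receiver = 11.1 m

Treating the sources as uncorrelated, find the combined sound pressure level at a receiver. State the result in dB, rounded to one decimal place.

75.7 dB

Apply inverse-square spreading to bring every level to the receiver, then sum 10^(L/10).
server rack: 78 − 20·log₁₀(14.5/2.9) = 78 − 13.98 = 64.02 dB.
conveyor drive: 78 − 20·log₁₀(37.4/2.9) = 78 − 22.21 = 55.79 dB.
grinder: 87 − 20·log₁₀(11.1/2.9) = 87 − 11.66 = 75.34 dB.
Σ 10^(L/10) = 3.711e+07 → L_total = 10·log₁₀(3.711e+07) = 75.70 dB.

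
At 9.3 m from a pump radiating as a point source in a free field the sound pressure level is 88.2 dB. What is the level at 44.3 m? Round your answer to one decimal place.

Spherical spreading from a point source gives a 20·log₁₀(r₂/r₁) drop.
L₂ = 88.2 − 20·log₁₀(44.3/9.3) = 88.2 − 13.558 = 74.64 dB.

74.6 dB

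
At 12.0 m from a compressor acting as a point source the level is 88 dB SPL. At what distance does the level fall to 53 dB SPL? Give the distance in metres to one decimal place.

674.8 m

The 35.0 dB drop corresponds to a distance ratio of 10^(35.0/20) for a point source.
r₂ = 12.0·10^((88−53)/20) = 12.0·10^(35.0/20) = 674.81 m.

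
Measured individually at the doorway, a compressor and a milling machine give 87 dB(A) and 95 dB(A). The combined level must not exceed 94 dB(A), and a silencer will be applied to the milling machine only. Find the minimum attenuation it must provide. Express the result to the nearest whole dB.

2 dB

Everything except the milling machine sums to 10^(87/10) = 5.012e+08 in linear terms, 87.00 dB(A).
To meet 94 dB(A) overall, the treated milling machine may contribute at most 10^(94/10) − 5.012e+08 = 2.011e+09, i.e. 93.03 dB(A).
Required insertion loss = 95 − 93.03 = 1.97 dB.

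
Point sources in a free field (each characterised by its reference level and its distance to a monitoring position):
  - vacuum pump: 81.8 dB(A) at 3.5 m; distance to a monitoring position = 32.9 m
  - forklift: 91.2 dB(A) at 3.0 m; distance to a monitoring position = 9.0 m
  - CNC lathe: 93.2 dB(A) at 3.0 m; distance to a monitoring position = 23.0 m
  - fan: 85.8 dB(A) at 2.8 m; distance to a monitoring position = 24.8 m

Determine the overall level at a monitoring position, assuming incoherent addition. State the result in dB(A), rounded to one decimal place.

82.8 dB(A)

First find each source's level at the receiver (point-source: −20·log₁₀(r/r_ref)), then combine on an intensity basis.
vacuum pump: 81.8 − 20·log₁₀(32.9/3.5) = 81.8 − 19.46 = 62.34 dB(A).
forklift: 91.2 − 20·log₁₀(9.0/3.0) = 91.2 − 9.54 = 81.66 dB(A).
CNC lathe: 93.2 − 20·log₁₀(23.0/3.0) = 93.2 − 17.69 = 75.51 dB(A).
fan: 85.8 − 20·log₁₀(24.8/2.8) = 85.8 − 18.95 = 66.85 dB(A).
Σ 10^(L/10) = 1.886e+08 → L_total = 10·log₁₀(1.886e+08) = 82.75 dB(A).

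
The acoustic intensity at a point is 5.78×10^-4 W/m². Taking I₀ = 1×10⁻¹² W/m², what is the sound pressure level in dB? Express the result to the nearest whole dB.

I/I₀ = 5.78×10^-4/10⁻¹² = 5.78×10^8, and L = 10·log₁₀(I/I₀).
L = 10·(0.7619 + 8) = 87.62 dB.

88 dB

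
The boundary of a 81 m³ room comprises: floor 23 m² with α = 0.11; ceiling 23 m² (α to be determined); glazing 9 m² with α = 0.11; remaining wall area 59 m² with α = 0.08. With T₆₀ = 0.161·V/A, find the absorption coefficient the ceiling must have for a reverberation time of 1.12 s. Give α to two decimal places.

0.15

Required total absorption A = 0.161·81/1.12 = 11.64 m².
Absorption from the other surfaces = 23·0.11 + 9·0.11 + 59·0.08 = 8.24 m², so the ceiling must supply 3.40 m² over 23 m².
α = 3.40/23 = 0.148.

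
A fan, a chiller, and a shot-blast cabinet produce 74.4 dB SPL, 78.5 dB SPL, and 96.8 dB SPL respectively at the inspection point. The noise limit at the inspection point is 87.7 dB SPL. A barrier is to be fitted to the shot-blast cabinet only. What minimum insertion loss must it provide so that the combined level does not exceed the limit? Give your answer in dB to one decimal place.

The untreated sources together contribute 10^(74.4/10) + 10^(78.5/10) = 9.834e+07, i.e. 79.93 dB SPL.
The limit corresponds to 10^(87.7/10) = 5.888e+08; subtracting the fixed part leaves 4.905e+08 for the shot-blast cabinet, i.e. 86.91 dB SPL.
Required insertion loss = 96.8 − 86.91 = 9.89 dB.

9.9 dB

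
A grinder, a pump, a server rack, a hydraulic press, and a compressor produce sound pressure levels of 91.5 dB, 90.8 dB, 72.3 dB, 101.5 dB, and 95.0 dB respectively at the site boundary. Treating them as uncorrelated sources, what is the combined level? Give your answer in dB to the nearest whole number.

Incoherent sources combine by intensity addition: L_total = 10·log₁₀(Σ 10^(L_i/10)).
Σ 10^(L/10) = 10^(91.5/10) + 10^(90.8/10) + 10^(72.3/10) + 10^(101.5/10) + 10^(95.0/10) = 1.992e+10.
L_total = 10·log₁₀(1.992e+10) = 102.99 dB.

103 dB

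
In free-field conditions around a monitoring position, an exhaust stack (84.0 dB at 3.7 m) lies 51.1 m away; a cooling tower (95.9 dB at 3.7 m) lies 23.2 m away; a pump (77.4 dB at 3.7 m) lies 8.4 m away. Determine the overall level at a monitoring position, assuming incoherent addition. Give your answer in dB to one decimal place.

80.5 dB

Apply inverse-square spreading to bring every level to the receiver, then sum 10^(L/10).
exhaust stack: 84.0 − 20·log₁₀(51.1/3.7) = 84.0 − 22.80 = 61.20 dB.
cooling tower: 95.9 − 20·log₁₀(23.2/3.7) = 95.9 − 15.95 = 79.95 dB.
pump: 77.4 − 20·log₁₀(8.4/3.7) = 77.4 − 7.12 = 70.28 dB.
Σ 10^(L/10) = 1.109e+08 → L_total = 10·log₁₀(1.109e+08) = 80.45 dB.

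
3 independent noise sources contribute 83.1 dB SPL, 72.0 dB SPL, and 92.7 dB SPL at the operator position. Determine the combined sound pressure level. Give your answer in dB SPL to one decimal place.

For uncorrelated sources the intensities add, so convert each level to linear form, sum, and take 10·log₁₀ of the total.
Σ 10^(L/10) = 10^(83.1/10) + 10^(72.0/10) + 10^(92.7/10) = 2.082e+09.
L_total = 10·log₁₀(2.082e+09) = 93.19 dB SPL.

93.2 dB SPL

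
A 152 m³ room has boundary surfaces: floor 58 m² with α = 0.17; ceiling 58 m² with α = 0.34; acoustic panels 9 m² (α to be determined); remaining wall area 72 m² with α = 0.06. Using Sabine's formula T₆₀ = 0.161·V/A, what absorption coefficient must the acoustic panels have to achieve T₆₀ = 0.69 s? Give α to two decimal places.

From T₆₀ = 0.161·V/A, the target T₆₀ = 0.69 s needs A = 0.161·152/0.69 = 35.47 m².
Absorption from the other surfaces = 58·0.17 + 58·0.34 + 72·0.06 = 33.90 m², so the acoustic panels must supply 1.57 m² over 9 m².
α = 1.57/9 = 0.174.

0.17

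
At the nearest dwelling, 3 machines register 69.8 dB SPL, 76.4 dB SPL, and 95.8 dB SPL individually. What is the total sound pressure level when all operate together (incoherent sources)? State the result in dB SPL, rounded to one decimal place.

95.9 dB SPL

For uncorrelated sources the intensities add, so convert each level to linear form, sum, and take 10·log₁₀ of the total.
Σ 10^(L/10) = 10^(69.8/10) + 10^(76.4/10) + 10^(95.8/10) = 3.855e+09.
L_total = 10·log₁₀(3.855e+09) = 95.86 dB SPL.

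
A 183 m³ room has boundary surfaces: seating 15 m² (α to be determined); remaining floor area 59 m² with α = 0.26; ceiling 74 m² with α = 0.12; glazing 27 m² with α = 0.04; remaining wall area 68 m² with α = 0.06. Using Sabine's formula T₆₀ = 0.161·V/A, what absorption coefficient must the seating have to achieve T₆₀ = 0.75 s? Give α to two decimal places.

A = 0.161·V/T₆₀ = 0.161·183/0.75 = 39.28 m² sabins.
Absorption from the other surfaces = 59·0.26 + 74·0.12 + 27·0.04 + 68·0.06 = 29.38 m², so the seating must supply 9.90 m² over 15 m².
α = 9.90/15 = 0.660.

0.66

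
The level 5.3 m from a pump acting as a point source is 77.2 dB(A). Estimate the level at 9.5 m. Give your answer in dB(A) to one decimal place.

Spherical spreading from a point source gives a 20·log₁₀(r₂/r₁) drop.
L₂ = 77.2 − 20·log₁₀(9.5/5.3) = 77.2 − 5.069 = 72.13 dB(A).

72.1 dB(A)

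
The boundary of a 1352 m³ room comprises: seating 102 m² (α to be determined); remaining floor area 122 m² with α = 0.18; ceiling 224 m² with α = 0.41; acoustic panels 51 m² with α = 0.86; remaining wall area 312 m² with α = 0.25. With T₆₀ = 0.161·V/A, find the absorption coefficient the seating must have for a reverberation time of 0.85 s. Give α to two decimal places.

0.20

From T₆₀ = 0.161·V/A, the target T₆₀ = 0.85 s needs A = 0.161·1352/0.85 = 256.08 m².
Absorption from the other surfaces = 122·0.18 + 224·0.41 + 51·0.86 + 312·0.25 = 235.66 m², so the seating must supply 20.42 m² over 102 m².
α = 20.42/102 = 0.200.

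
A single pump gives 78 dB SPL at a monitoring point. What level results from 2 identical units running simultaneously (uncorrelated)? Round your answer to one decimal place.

L_total = L₁ + 10·log₁₀ N for N identical incoherent sources.
L_total = 78 + 10·log₁₀(2) = 78 + 3.010 = 81.01 dB SPL.

81.0 dB SPL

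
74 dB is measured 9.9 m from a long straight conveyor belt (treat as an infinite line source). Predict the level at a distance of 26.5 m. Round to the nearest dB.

70 dB

Cylindrical spreading from a line source gives a 10·log₁₀(r₂/r₁) drop.
L₂ = 74 − 10·log₁₀(26.5/9.9) = 74 − 4.276 = 69.72 dB.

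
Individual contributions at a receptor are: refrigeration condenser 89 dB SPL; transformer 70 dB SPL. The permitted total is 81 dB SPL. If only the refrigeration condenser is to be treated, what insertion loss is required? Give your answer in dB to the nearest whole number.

8 dB

The untreated sources together contribute 10^(70/10) = 1.000e+07, i.e. 70.00 dB SPL.
The limit corresponds to 10^(81/10) = 1.259e+08; subtracting the fixed part leaves 1.159e+08 for the refrigeration condenser, i.e. 80.64 dB SPL.
So the refrigeration condenser must be reduced from 89 to 80.64 dB SPL: IL = 8.36 dB.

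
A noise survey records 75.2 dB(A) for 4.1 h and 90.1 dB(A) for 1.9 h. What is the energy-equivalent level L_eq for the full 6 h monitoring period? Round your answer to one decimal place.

85.4 dB(A)

The energy average is taken in the linear domain: L_eq = 10·log₁₀[(Σ tᵢ·10^(Lᵢ/10))/T], T = 6 h.
Σ tᵢ·10^(Lᵢ/10) = 4.1·10^(75.2/10) + 1.9·10^(90.1/10) = 2.080e+09.
L_eq = 10·log₁₀(2.080e+09/6) = 85.40 dB(A).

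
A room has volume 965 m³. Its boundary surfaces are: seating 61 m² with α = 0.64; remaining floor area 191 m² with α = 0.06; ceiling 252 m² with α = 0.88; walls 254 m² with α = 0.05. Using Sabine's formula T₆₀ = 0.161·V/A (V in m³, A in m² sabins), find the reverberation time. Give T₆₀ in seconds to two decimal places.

0.55 s

Summing Sᵢαᵢ: 61·0.64 + 191·0.06 + 252·0.88 + 254·0.05 = 284.96 m².
T₆₀ = 0.161·V/A = 0.161·965/284.96 = 0.545 s.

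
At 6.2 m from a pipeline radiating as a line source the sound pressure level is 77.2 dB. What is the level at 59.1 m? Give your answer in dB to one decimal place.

67.4 dB

For a line source, L₂ = L₁ − 10·log₁₀(r₂/r₁).
L₂ = 77.2 − 10·log₁₀(59.1/6.2) = 77.2 − 9.792 = 67.41 dB.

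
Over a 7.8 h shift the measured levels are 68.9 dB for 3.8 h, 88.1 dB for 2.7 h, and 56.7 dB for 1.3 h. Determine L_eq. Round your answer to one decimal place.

Weight each interval's intensity by its duration and average over T = 7.8 h:
Σ tᵢ·10^(Lᵢ/10) = 3.8·10^(68.9/10) + 2.7·10^(88.1/10) + 1.3·10^(56.7/10) = 1.773e+09.
L_eq = 10·log₁₀(1.773e+09/7.8) = 83.57 dB.

83.6 dB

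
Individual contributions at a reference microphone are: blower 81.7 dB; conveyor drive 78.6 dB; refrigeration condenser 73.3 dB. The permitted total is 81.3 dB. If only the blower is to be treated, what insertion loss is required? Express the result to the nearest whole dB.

6 dB

Fixed contribution from the other sources: Σ 10^(L/10) = 10^(78.6/10) + 10^(73.3/10) = 9.382e+07 (79.72 dB).
To meet 81.3 dB overall, the treated blower may contribute at most 10^(81.3/10) − 9.382e+07 = 4.107e+07, i.e. 76.14 dB.
So the blower must be reduced from 81.7 to 76.14 dB: IL = 5.56 dB.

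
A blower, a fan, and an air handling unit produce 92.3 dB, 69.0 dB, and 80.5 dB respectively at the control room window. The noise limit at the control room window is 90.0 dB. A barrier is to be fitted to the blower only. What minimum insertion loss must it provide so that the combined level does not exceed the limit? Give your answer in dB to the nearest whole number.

3 dB

Everything except the blower sums to 10^(69.0/10) + 10^(80.5/10) = 1.201e+08 in linear terms, 80.80 dB.
The limit corresponds to 10^(90.0/10) = 1.000e+09; subtracting the fixed part leaves 8.799e+08 for the blower, i.e. 89.44 dB.
Required insertion loss = 92.3 − 89.44 = 2.86 dB.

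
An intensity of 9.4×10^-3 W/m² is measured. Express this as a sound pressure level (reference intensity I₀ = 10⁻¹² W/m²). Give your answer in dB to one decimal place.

99.7 dB

Dividing by I₀ shifts the exponent by 12: I/I₀ = 9.4×10^9.
L = 10·(0.9731 + 9) = 99.73 dB.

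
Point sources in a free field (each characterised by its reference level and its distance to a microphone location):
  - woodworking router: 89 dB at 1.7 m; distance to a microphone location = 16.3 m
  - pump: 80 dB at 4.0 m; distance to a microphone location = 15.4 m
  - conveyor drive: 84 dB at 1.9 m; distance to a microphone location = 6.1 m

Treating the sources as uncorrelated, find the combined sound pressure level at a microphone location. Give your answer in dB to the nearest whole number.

76 dB

Propagate each source to the receiver with L = L_ref − 20·log₁₀(r/r_ref), then add intensities.
woodworking router: 89 − 20·log₁₀(16.3/1.7) = 89 − 19.63 = 69.37 dB.
pump: 80 − 20·log₁₀(15.4/4.0) = 80 − 11.71 = 68.29 dB.
conveyor drive: 84 − 20·log₁₀(6.1/1.9) = 84 − 10.13 = 73.87 dB.
Σ 10^(L/10) = 3.976e+07 → L_total = 10·log₁₀(3.976e+07) = 75.99 dB.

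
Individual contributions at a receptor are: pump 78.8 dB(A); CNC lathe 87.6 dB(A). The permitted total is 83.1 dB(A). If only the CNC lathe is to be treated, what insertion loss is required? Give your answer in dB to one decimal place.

6.5 dB

Fixed contribution from the other source: Σ 10^(L/10) = 10^(78.8/10) = 7.586e+07 (78.80 dB(A)).
The limit corresponds to 10^(83.1/10) = 2.042e+08; subtracting the fixed part leaves 1.283e+08 for the CNC lathe, i.e. 81.08 dB(A).
Required insertion loss = 87.6 − 81.08 = 6.52 dB.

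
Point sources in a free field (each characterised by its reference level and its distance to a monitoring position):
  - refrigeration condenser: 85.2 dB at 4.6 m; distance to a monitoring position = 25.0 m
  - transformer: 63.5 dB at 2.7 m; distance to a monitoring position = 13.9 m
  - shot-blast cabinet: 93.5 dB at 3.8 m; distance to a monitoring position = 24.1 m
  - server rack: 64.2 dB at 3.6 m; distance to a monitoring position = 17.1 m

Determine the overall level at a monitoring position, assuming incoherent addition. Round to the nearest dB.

Apply inverse-square spreading to bring every level to the receiver, then sum 10^(L/10).
refrigeration condenser: 85.2 − 20·log₁₀(25.0/4.6) = 85.2 − 14.70 = 70.50 dB.
transformer: 63.5 − 20·log₁₀(13.9/2.7) = 63.5 − 14.23 = 49.27 dB.
shot-blast cabinet: 93.5 − 20·log₁₀(24.1/3.8) = 93.5 − 16.04 = 77.46 dB.
server rack: 64.2 − 20·log₁₀(17.1/3.6) = 64.2 − 13.53 = 50.67 dB.
Σ 10^(L/10) = 6.707e+07 → L_total = 10·log₁₀(6.707e+07) = 78.27 dB.

78 dB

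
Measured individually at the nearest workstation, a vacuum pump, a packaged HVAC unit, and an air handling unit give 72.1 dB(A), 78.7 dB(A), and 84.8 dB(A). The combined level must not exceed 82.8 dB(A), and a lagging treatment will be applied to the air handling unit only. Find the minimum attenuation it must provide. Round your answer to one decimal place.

4.8 dB

Fixed contribution from the other sources: Σ 10^(L/10) = 10^(72.1/10) + 10^(78.7/10) = 9.035e+07 (79.56 dB(A)).
To meet 82.8 dB(A) overall, the treated air handling unit may contribute at most 10^(82.8/10) − 9.035e+07 = 1.002e+08, i.e. 80.01 dB(A).
Required insertion loss = 84.8 − 80.01 = 4.79 dB.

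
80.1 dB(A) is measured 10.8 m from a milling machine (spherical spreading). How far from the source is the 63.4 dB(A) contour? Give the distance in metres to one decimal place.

The 16.7 dB drop corresponds to a distance ratio of 10^(16.7/20) for a point source.
r₂ = 10.8·10^((80.1−63.4)/20) = 10.8·10^(16.7/20) = 73.86 m.

73.9 m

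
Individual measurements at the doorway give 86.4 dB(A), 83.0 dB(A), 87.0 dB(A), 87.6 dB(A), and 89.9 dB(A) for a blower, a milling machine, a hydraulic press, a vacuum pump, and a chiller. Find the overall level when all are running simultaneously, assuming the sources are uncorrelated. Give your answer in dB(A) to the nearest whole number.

For uncorrelated sources the intensities add, so convert each level to linear form, sum, and take 10·log₁₀ of the total.
Σ 10^(L/10) = 10^(86.4/10) + 10^(83.0/10) + 10^(87.0/10) + 10^(87.6/10) + 10^(89.9/10) = 2.690e+09.
L_total = 10·log₁₀(2.690e+09) = 94.30 dB(A).

94 dB(A)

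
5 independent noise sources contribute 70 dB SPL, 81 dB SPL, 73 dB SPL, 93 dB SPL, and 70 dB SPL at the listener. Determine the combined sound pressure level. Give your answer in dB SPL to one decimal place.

93.3 dB SPL

For uncorrelated sources the intensities add, so convert each level to linear form, sum, and take 10·log₁₀ of the total.
Σ 10^(L/10) = 10^(70/10) + 10^(81/10) + 10^(73/10) + 10^(93/10) + 10^(70/10) = 2.161e+09.
L_total = 10·log₁₀(2.161e+09) = 93.35 dB SPL.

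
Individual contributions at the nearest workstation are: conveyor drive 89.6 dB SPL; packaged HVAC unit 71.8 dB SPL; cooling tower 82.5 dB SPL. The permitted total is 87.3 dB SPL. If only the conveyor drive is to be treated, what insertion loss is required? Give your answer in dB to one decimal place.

Fixed contribution from the other sources: Σ 10^(L/10) = 10^(71.8/10) + 10^(82.5/10) = 1.930e+08 (82.85 dB SPL).
To meet 87.3 dB SPL overall, the treated conveyor drive may contribute at most 10^(87.3/10) − 1.930e+08 = 3.441e+08, i.e. 85.37 dB SPL.
Required insertion loss = 89.6 − 85.37 = 4.23 dB.

4.2 dB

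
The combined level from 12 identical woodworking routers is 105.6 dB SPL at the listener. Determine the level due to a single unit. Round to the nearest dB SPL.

Dividing the total intensity by 12 lowers the level by 10·log₁₀ 12 = 10.792 dB: L₁ = 105.6 − 10.792.

95 dB SPL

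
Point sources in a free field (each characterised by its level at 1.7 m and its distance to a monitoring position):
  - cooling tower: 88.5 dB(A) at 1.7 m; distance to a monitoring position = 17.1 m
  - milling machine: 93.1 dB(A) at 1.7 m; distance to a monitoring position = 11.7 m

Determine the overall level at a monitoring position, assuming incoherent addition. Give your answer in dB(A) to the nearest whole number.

First find each source's level at the receiver (point-source: −20·log₁₀(r/r_ref)), then combine on an intensity basis.
cooling tower: 88.5 − 20·log₁₀(17.1/1.7) = 88.5 − 20.05 = 68.45 dB(A).
milling machine: 93.1 − 20·log₁₀(11.7/1.7) = 93.1 − 16.75 = 76.35 dB(A).
Σ 10^(L/10) = 5.010e+07 → L_total = 10·log₁₀(5.010e+07) = 77.00 dB(A).

77 dB(A)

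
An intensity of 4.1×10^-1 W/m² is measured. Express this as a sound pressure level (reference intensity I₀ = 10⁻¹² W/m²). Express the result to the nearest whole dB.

I/I₀ = 4.1×10^-1/10⁻¹² = 4.1×10^11, and L = 10·log₁₀(I/I₀).
L = 10·(0.6128 + 11) = 116.13 dB.

116 dB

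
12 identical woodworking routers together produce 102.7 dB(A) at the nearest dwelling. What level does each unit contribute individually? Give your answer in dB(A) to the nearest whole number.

12 equal contributions raise the level by 10·log₁₀ 12 = 10.792 dB, so each unit alone gives 102.7 − 10.792.

92 dB(A)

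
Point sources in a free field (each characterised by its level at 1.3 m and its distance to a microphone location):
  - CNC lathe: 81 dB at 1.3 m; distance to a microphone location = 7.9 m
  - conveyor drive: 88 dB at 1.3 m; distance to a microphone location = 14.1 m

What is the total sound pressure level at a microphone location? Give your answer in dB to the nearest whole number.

First find each source's level at the receiver (point-source: −20·log₁₀(r/r_ref)), then combine on an intensity basis.
CNC lathe: 81 − 20·log₁₀(7.9/1.3) = 81 − 15.67 = 65.33 dB.
conveyor drive: 88 − 20·log₁₀(14.1/1.3) = 88 − 20.71 = 67.29 dB.
Σ 10^(L/10) = 8.773e+06 → L_total = 10·log₁₀(8.773e+06) = 69.43 dB.

69 dB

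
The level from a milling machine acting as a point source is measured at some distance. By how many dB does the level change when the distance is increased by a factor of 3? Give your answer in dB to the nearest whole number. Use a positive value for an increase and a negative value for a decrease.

Point-source spreading: ΔL = −20·log₁₀(r₂/r₁).
ΔL = −20·log₁₀(3) = -9.54 dB.

-10 dB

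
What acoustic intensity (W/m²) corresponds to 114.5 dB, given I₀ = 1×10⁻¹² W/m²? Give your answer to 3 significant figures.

0.282 W/m²

I/I₀ = 10^(114.5/10) = 2.818e+11, so I = 2.818e+11 × 10⁻¹² W/m².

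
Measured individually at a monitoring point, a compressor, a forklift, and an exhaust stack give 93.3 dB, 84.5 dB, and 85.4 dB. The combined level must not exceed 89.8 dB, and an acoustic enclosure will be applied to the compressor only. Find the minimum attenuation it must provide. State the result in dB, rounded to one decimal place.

The untreated sources together contribute 10^(84.5/10) + 10^(85.4/10) = 6.286e+08, i.e. 87.98 dB.
To meet 89.8 dB overall, the treated compressor may contribute at most 10^(89.8/10) − 6.286e+08 = 3.264e+08, i.e. 85.14 dB.
Required insertion loss = 93.3 − 85.14 = 8.16 dB.

8.2 dB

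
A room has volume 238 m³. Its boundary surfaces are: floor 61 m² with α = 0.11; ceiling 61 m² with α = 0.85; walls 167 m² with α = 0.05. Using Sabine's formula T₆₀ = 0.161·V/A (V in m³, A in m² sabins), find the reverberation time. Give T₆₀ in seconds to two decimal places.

A = Σ Sᵢαᵢ = 61·0.11 + 61·0.85 + 167·0.05 = 66.91 m².
T₆₀ = 0.161·V/A = 0.161·238/66.91 = 0.573 s.

0.57 s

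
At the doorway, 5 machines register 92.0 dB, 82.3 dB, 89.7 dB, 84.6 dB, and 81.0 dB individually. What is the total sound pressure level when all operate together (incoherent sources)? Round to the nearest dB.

For uncorrelated sources the intensities add, so convert each level to linear form, sum, and take 10·log₁₀ of the total.
Σ 10^(L/10) = 10^(92.0/10) + 10^(82.3/10) + 10^(89.7/10) + 10^(84.6/10) + 10^(81.0/10) = 3.102e+09.
L_total = 10·log₁₀(3.102e+09) = 94.92 dB.

95 dB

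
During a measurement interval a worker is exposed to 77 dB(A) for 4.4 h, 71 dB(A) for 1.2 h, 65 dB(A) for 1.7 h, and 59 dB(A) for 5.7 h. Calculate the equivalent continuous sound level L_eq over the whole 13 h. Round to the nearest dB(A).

L_eq = 10·log₁₀[(1/T)·Σ tᵢ·10^(Lᵢ/10)] with T = 13 h.
Σ tᵢ·10^(Lᵢ/10) = 4.4·10^(77/10) + 1.2·10^(71/10) + 1.7·10^(65/10) + 5.7·10^(59/10) = 2.455e+08.
L_eq = 10·log₁₀(2.455e+08/13) = 72.76 dB(A).

73 dB(A)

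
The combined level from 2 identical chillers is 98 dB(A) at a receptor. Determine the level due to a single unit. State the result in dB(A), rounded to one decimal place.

2 equal contributions raise the level by 10·log₁₀ 2 = 3.010 dB, so each unit alone gives 98 − 3.010.

95.0 dB(A)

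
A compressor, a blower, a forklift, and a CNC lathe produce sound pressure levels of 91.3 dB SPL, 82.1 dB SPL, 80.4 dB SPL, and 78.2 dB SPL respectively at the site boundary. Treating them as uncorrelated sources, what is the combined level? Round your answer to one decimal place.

For uncorrelated sources the intensities add, so convert each level to linear form, sum, and take 10·log₁₀ of the total.
Σ 10^(L/10) = 10^(91.3/10) + 10^(82.1/10) + 10^(80.4/10) + 10^(78.2/10) = 1.687e+09.
L_total = 10·log₁₀(1.687e+09) = 92.27 dB SPL.

92.3 dB SPL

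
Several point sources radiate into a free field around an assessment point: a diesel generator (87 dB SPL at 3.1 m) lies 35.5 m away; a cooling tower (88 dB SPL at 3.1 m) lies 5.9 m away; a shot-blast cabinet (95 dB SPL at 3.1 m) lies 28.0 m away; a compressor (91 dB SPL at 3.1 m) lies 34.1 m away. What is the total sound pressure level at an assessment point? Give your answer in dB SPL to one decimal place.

83.6 dB SPL

First find each source's level at the receiver (point-source: −20·log₁₀(r/r_ref)), then combine on an intensity basis.
diesel generator: 87 − 20·log₁₀(35.5/3.1) = 87 − 21.18 = 65.82 dB SPL.
cooling tower: 88 − 20·log₁₀(5.9/3.1) = 88 − 5.59 = 82.41 dB SPL.
shot-blast cabinet: 95 − 20·log₁₀(28.0/3.1) = 95 − 19.12 = 75.88 dB SPL.
compressor: 91 − 20·log₁₀(34.1/3.1) = 91 − 20.83 = 70.17 dB SPL.
Σ 10^(L/10) = 2.272e+08 → L_total = 10·log₁₀(2.272e+08) = 83.56 dB SPL.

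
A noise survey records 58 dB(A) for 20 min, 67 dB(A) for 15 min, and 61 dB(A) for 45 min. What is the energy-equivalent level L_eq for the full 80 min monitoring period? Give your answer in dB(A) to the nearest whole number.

The energy average is taken in the linear domain: L_eq = 10·log₁₀[(Σ tᵢ·10^(Lᵢ/10))/T], T = 80 min.
Σ tᵢ·10^(Lᵢ/10) = 20·10^(58/10) + 15·10^(67/10) + 45·10^(61/10) = 1.444e+08.
L_eq = 10·log₁₀(1.444e+08/80) = 62.57 dB(A).

63 dB(A)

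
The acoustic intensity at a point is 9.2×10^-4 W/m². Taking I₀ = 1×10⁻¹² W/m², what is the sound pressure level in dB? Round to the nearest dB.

90 dB

L = 10·log₁₀(I/I₀) = 10·log₁₀(9.2×10^-4/10⁻¹²) = 10·log₁₀(9.2×10^8).
L = 10·(0.9638 + 8) = 89.64 dB.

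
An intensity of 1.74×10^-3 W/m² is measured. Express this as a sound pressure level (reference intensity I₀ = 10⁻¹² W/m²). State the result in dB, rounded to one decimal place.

I/I₀ = 1.74×10^-3/10⁻¹² = 1.74×10^9, and L = 10·log₁₀(I/I₀).
L = 10·(0.2405 + 9) = 92.41 dB.

92.4 dB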